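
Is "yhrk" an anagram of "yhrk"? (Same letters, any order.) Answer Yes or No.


String 1: 'yhrk' -> sorted: 'hkry'
String 2: 'yhrk' -> sorted: 'hkry'
Compare sorted forms: 'hkry' == 'hkry'
Anagram: Yes


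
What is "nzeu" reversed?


Input string: 'nzeu'
Operation: reverse character order
Original order: 'n' -> 'z' -> 'e' -> 'u'
Reversed order: 'u' -> 'e' -> 'z' -> 'n'
Result: uezn


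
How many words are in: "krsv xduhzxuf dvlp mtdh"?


Input string: 'krsv xduhzxuf dvlp mtdh'
Operation: split by spaces
Words found: 'krsv', 'xduhzxuf', 'dvlp', 'mtdh'
Word count: 4


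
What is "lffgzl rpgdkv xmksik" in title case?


Input string: 'lffgzl rpgdkv xmksik'
Operation: capitalize first letter of each word
Word transformations: 'lffgzl'->'Lffgzl', 'rpgdkv'->'Rpgdkv', 'xmksik'->'Xmksik'
Result: Lffgzl Rpgdkv Xmksik


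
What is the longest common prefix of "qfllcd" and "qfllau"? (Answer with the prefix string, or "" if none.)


String 1: 'qfllcd'
String 2: 'qfllau'
Compare position by position:
pos 0: 'q' vs 'q' match
pos 1: 'f' vs 'f' match
pos 2: 'l' vs 'l' match
pos 3: 'l' vs 'l' match
pos 4: 'c' vs 'a' differ -> stop
Longest common prefix: "qfll" (length 4)


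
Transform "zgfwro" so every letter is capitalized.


Input string: 'zgfwro'
Operation: convert each letter to uppercase
Mapping: 'z'->'Z', 'g'->'G', 'f'->'F', 'w'->'W', 'r'->'R', 'o'->'O'
Result: ZGFWRO


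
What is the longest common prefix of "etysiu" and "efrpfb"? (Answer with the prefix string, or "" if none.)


String 1: 'etysiu'
String 2: 'efrpfb'
Compare position by position:
pos 0: 'e' vs 'e' match
pos 1: 't' vs 'f' differ -> stop
Longest common prefix: "e" (length 1)


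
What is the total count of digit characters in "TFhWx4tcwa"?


Input string: 'TFhWx4tcwa'
Operation: count digit characters (0-9)
Scan: 'T', 'F', 'h', 'W', 'x', '4'(digit), 't', 'c', 'w', 'a'
Digits found: 1
Result: 1


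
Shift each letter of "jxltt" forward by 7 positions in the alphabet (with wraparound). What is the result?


Input: 'jxltt', shift = 7
Operation: for each letter, (position + 7) mod 26
Mapping: 'j'(9+7=16)->'q', 'x'(23+7=30, 30 mod 26=4)->'e', 'l'(11+7=18)->'s', 't'(19+7=26, 26 mod 26=0)->'a', 't'(19+7=26, 26 mod 26=0)->'a'
Result: qesaa


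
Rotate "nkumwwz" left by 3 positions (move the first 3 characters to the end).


Input: 'nkumwwz', shift = 3
Operation: split at index 3 and swap parts
Front part s[0:3] = 'nku'
Back part s[3:] = 'mwwz'
Rotated = back + front = 'mwwz' + 'nku'
Result: mwwznku


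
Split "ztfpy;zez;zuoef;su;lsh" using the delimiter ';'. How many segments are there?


Input string: 'ztfpy;zez;zuoef;su;lsh'
Delimiter: ';'
Split result: 'ztfpy', 'zez', 'zuoef', 'su', 'lsh'
Number of parts: 5


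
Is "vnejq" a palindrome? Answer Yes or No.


Input string: 'vnejq'
Reversed: 'qjenv'
Compare pairs: s[0]='v' vs s[4]='q' (mismatch), s[1]='n' vs s[3]='j' (mismatch)
Palindrome: No


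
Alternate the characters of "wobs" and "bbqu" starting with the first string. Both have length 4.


String 1: 'wobs'
String 2: 'bbqu'
Operation: alternate characters
Pairs: 'w'+'b', 'o'+'b', 'b'+'q', 's'+'u'
Result: wbobbqsu


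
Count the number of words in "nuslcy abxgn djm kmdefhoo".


Input string: 'nuslcy abxgn djm kmdefhoo'
Operation: split by spaces
Words found: 'nuslcy', 'abxgn', 'djm', 'kmdefhoo'
Word count: 4


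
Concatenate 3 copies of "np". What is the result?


Input string: 'np'
Operation: repeat 3 times
Concatenation: 'np' + 'np' + 'np'
Result: npnpnp


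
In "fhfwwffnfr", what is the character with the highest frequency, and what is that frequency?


Input: 'fhfwwffnfr'
Operation: tally each character
Counts: 'f':5, 'h':1, 'n':1, 'r':1, 'w':2
Maximum: 'f' appears 5 times


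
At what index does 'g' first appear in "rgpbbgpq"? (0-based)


Input string: 'rgpbbgpq'
Target: 'g'
Scanning left to right: s[0]='r', s[1]='g'
First match at index: 1


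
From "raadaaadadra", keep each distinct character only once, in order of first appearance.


Input: 'raadaaadadra'
Operation: keep first occurrence of each character
Scan: s[0]='r' new -> keep; s[1]='a' new -> keep; s[2]='a' seen -> skip; s[3]='d' new -> keep; s[4]='a' seen -> skip; s[5]='a' seen -> skip; s[6]='a' seen -> skip; s[7]='d' seen -> skip; s[8]='a' seen -> skip; s[9]='d' seen -> skip; s[10]='r' seen -> skip; s[11]='a' seen -> skip
Result: rad


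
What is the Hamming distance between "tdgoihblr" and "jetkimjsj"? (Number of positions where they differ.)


String 1: 'tdgoihblr'
String 2: 'jetkimjsj'
Compare each position: pos 0: 't'!='j', pos 1: 'd'!='e', pos 2: 'g'!='t', pos 3: 'o'!='k', pos 4: 'i'=='i', pos 5: 'h'!='m', pos 6: 'b'!='j', pos 7: 'l'!='s', pos 8: 'r'!='j'
Differing positions: 8
Hamming distance: 8


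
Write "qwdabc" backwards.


Input string: 'qwdabc'
Operation: reverse character order
Original order: 'q' -> 'w' -> 'd' -> 'a' -> 'b' -> 'c'
Reversed order: 'c' -> 'b' -> 'a' -> 'd' -> 'w' -> 'q'
Result: cbadwq


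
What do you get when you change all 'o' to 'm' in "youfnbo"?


Input string: 'youfnbo'
Operation: replace 'o' with 'm'
Positions of 'o': 1, 6
After replacement: ymufnbm


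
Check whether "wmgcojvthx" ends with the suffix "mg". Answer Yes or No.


Input string: 'wmgcojvthx'
Suffix to check: 'mg'
Last 2 characters of input: 'hx'
Match: False
Result: No


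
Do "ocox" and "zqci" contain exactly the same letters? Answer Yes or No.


String 1: 'ocox' -> sorted: 'coox'
String 2: 'zqci' -> sorted: 'ciqz'
Compare sorted forms: 'coox' != 'ciqz'
Anagram: No


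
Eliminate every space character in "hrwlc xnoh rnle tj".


Input string: 'hrwlc xnoh rnle tj'
Operation: remove all spaces
Words: 'hrwlc', 'xnoh', 'rnle', 'tj'
Join without spaces: hrwlcxnohrnletj


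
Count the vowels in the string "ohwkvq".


Input string: 'ohwkvq'
Operation: count vowels (a, e, i, o, u)
Scan: s[0]='o' (vowel), s[1]='h', s[2]='w', s[3]='k', s[4]='v', s[5]='q'
Vowels found: 1
Result: 1


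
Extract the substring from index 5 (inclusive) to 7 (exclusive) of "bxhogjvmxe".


Input string: 'bxhogjvmxe'
Operation: slice [5:7]
Extract characters: s[5]='j', s[6]='v'
Result: jv


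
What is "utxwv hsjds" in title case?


Input string: 'utxwv hsjds'
Operation: capitalize first letter of each word
Word transformations: 'utxwv'->'Utxwv', 'hsjds'->'Hsjds'
Result: Utxwv Hsjds


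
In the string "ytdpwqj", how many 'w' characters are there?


Input string: 'ytdpwqj'
Target character: 'w'
Scan each position: s[4]='w'
Matches found at indices: 4
Total: 1


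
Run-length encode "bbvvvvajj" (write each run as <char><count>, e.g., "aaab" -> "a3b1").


Input: 'bbvvvvajj'
Operation: identify consecutive runs
Runs: 'bb' -> b2, 'vvvv' -> v4, 'a' -> a1, 'jj' -> j2
Encoded: b2v4a1j2


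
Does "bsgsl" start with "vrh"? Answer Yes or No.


Input string: 'bsgsl'
Prefix to check: 'vrh'
First 3 characters of input: 'bsg'
Match: False
Result: No


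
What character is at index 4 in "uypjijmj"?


Input string: 'uypjijmj'
Operation: get character at index 4
Index mapping: s[0]='u', s[1]='y', s[2]='p', s[3]='j', s[4]='i'
Result: 'i'


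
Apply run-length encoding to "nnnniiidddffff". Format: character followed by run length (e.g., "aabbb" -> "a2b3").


Input: 'nnnniiidddffff'
Operation: identify consecutive runs
Runs: 'nnnn' -> n4, 'iii' -> i3, 'ddd' -> d3, 'ffff' -> f4
Encoded: n4i3d3f4


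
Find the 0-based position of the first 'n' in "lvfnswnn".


Input string: 'lvfnswnn'
Target: 'n'
Scanning left to right: s[0]='l', s[1]='v', s[2]='f', s[3]='n'
First match at index: 3


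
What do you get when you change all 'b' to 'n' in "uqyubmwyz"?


Input string: 'uqyubmwyz'
Operation: replace 'b' with 'n'
Positions of 'b': 4
After replacement: uqyunmwyz


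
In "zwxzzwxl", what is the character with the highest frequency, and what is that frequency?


Input: 'zwxzzwxl'
Operation: tally each character
Counts: 'l':1, 'w':2, 'x':2, 'z':3
Maximum: 'z' appears 3 times


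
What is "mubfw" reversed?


Input string: 'mubfw'
Operation: reverse character order
Original order: 'm' -> 'u' -> 'b' -> 'f' -> 'w'
Reversed order: 'w' -> 'f' -> 'b' -> 'u' -> 'm'
Result: wfbum


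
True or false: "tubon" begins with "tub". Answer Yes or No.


Input string: 'tubon'
Prefix to check: 'tub'
First 3 characters of input: 'tub'
Match: True
Result: Yes


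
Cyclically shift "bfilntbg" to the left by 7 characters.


Input: 'bfilntbg', shift = 7
Operation: split at index 7 and swap parts
Front part s[0:7] = 'bfilntb'
Back part s[7:] = 'g'
Rotated = back + front = 'g' + 'bfilntb'
Result: gbfilntb


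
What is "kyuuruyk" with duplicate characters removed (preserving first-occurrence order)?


Input: 'kyuuruyk'
Operation: keep first occurrence of each character
Scan: s[0]='k' new -> keep; s[1]='y' new -> keep; s[2]='u' new -> keep; s[3]='u' seen -> skip; s[4]='r' new -> keep; s[5]='u' seen -> skip; s[6]='y' seen -> skip; s[7]='k' seen -> skip
Result: kyur


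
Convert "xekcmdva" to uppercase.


Input string: 'xekcmdva'
Operation: convert each letter to uppercase
Mapping: 'x'->'X', 'e'->'E', 'k'->'K', 'c'->'C', 'm'->'M', 'd'->'D', 'v'->'V', 'a'->'A'
Result: XEKCMDVA


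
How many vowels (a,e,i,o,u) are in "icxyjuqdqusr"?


Input string: 'icxyjuqdqusr'
Operation: count vowels (a, e, i, o, u)
Scan: s[0]='i' (vowel), s[1]='c', s[2]='x', s[3]='y', s[4]='j', s[5]='u' (vowel), s[6]='q', s[7]='d', s[8]='q', s[9]='u' (vowel), s[10]='s', s[11]='r'
Vowels found: 3
Result: 3


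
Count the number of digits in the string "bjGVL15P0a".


Input string: 'bjGVL15P0a'
Operation: count digit characters (0-9)
Scan: 'b', 'j', 'G', 'V', 'L', '1'(digit), '5'(digit), 'P', '0'(digit), 'a'
Digits found: 3
Result: 3


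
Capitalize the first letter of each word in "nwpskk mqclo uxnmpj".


Input string: 'nwpskk mqclo uxnmpj'
Operation: capitalize first letter of each word
Word transformations: 'nwpskk'->'Nwpskk', 'mqclo'->'Mqclo', 'uxnmpj'->'Uxnmpj'
Result: Nwpskk Mqclo Uxnmpj


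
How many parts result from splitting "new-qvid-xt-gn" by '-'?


Input string: 'new-qvid-xt-gn'
Delimiter: '-'
Split result: 'new', 'qvid', 'xt', 'gn'
Number of parts: 4


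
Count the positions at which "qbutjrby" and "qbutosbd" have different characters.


String 1: 'qbutjrby'
String 2: 'qbutosbd'
Compare each position: pos 0: 'q'=='q', pos 1: 'b'=='b', pos 2: 'u'=='u', pos 3: 't'=='t', pos 4: 'j'!='o', pos 5: 'r'!='s', pos 6: 'b'=='b', pos 7: 'y'!='d'
Differing positions: 3
Hamming distance: 3


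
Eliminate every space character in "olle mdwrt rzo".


Input string: 'olle mdwrt rzo'
Operation: remove all spaces
Words: 'olle', 'mdwrt', 'rzo'
Join without spaces: ollemdwrtrzo


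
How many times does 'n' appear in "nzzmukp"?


Input string: 'nzzmukp'
Target character: 'n'
Scan each position: s[0]='n'
Matches found at indices: 0
Total: 1


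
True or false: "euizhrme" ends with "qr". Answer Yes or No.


Input string: 'euizhrme'
Suffix to check: 'qr'
Last 2 characters of input: 'me'
Match: False
Result: No


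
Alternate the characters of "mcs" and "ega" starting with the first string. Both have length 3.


String 1: 'mcs'
String 2: 'ega'
Operation: alternate characters
Pairs: 'm'+'e', 'c'+'g', 's'+'a'
Result: mecgsa


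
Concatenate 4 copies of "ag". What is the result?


Input string: 'ag'
Operation: repeat 4 times
Concatenation: 'ag' + 'ag' + 'ag' + 'ag'
Result: agagagag


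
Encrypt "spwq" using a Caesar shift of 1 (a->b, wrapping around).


Input: 'spwq', shift = 1
Operation: for each letter, (position + 1) mod 26
Mapping: 's'(18+1=19)->'t', 'p'(15+1=16)->'q', 'w'(22+1=23)->'x', 'q'(16+1=17)->'r'
Result: tqxr


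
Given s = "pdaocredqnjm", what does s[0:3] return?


Input string: 'pdaocredqnjm'
Operation: slice [0:3]
Extract characters: s[0]='p', s[1]='d', s[2]='a'
Result: pda


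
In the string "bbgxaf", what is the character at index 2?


Input string: 'bbgxaf'
Operation: get character at index 2
Index mapping: s[0]='b', s[1]='b', s[2]='g'
Result: 'g'


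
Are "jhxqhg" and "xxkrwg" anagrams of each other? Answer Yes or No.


String 1: 'jhxqhg' -> sorted: 'ghhjqx'
String 2: 'xxkrwg' -> sorted: 'gkrwxx'
Compare sorted forms: 'ghhjqx' != 'gkrwxx'
Anagram: No


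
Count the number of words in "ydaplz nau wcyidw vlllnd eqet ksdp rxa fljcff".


Input string: 'ydaplz nau wcyidw vlllnd eqet ksdp rxa fljcff'
Operation: split by spaces
Words found: 'ydaplz', 'nau', 'wcyidw', 'vlllnd', 'eqet', 'ksdp', 'rxa', 'fljcff'
Word count: 8


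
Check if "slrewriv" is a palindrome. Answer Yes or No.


Input string: 'slrewriv'
Reversed: 'virwerls'
Compare pairs: s[0]='s' vs s[7]='v' (mismatch), s[1]='l' vs s[6]='i' (mismatch), s[2]='r' vs s[5]='r' (match), s[3]='e' vs s[4]='w' (mismatch)
Palindrome: No


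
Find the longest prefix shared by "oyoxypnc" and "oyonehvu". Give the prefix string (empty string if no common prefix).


String 1: 'oyoxypnc'
String 2: 'oyonehvu'
Compare position by position:
pos 0: 'o' vs 'o' match
pos 1: 'y' vs 'y' match
pos 2: 'o' vs 'o' match
pos 3: 'x' vs 'n' differ -> stop
Longest common prefix: "oyo" (length 3)


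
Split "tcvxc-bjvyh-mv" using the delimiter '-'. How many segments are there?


Input string: 'tcvxc-bjvyh-mv'
Delimiter: '-'
Split result: 'tcvxc', 'bjvyh', 'mv'
Number of parts: 3


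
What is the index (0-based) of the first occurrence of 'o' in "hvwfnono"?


Input string: 'hvwfnono'
Target: 'o'
Scanning left to right: s[0]='h', s[1]='v', s[2]='w', s[3]='f', s[4]='n', s[5]='o'
First match at index: 5


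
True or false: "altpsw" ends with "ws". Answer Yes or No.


Input string: 'altpsw'
Suffix to check: 'ws'
Last 2 characters of input: 'sw'
Match: False
Result: No


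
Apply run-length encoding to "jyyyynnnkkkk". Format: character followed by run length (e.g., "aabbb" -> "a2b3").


Input: 'jyyyynnnkkkk'
Operation: identify consecutive runs
Runs: 'j' -> j1, 'yyyy' -> y4, 'nnn' -> n3, 'kkkk' -> k4
Encoded: j1y4n3k4


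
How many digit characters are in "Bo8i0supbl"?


Input string: 'Bo8i0supbl'
Operation: count digit characters (0-9)
Scan: 'B', 'o', '8'(digit), 'i', '0'(digit), 's', 'u', 'p', 'b', 'l'
Digits found: 2
Result: 2


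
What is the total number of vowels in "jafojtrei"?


Input string: 'jafojtrei'
Operation: count vowels (a, e, i, o, u)
Scan: s[0]='j', s[1]='a' (vowel), s[2]='f', s[3]='o' (vowel), s[4]='j', s[5]='t', s[6]='r', s[7]='e' (vowel), s[8]='i' (vowel)
Vowels found: 4
Result: 4


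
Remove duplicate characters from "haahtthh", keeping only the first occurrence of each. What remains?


Input: 'haahtthh'
Operation: keep first occurrence of each character
Scan: s[0]='h' new -> keep; s[1]='a' new -> keep; s[2]='a' seen -> skip; s[3]='h' seen -> skip; s[4]='t' new -> keep; s[5]='t' seen -> skip; s[6]='h' seen -> skip; s[7]='h' seen -> skip
Result: hat


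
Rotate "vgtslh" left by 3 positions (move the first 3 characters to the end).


Input: 'vgtslh', shift = 3
Operation: split at index 3 and swap parts
Front part s[0:3] = 'vgt'
Back part s[3:] = 'slh'
Rotated = back + front = 'slh' + 'vgt'
Result: slhvgt


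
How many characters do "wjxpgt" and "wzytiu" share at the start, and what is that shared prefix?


String 1: 'wjxpgt'
String 2: 'wzytiu'
Compare position by position:
pos 0: 'w' vs 'w' match
pos 1: 'j' vs 'z' differ -> stop
Longest common prefix: "w" (length 1)


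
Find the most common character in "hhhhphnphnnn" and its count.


Input: 'hhhhphnphnnn'
Operation: tally each character
Counts: 'h':6, 'n':4, 'p':2
Maximum: 'h' appears 6 times


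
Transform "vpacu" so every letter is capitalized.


Input string: 'vpacu'
Operation: convert each letter to uppercase
Mapping: 'v'->'V', 'p'->'P', 'a'->'A', 'c'->'C', 'u'->'U'
Result: VPACU


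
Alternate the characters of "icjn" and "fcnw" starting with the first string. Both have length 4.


String 1: 'icjn'
String 2: 'fcnw'
Operation: alternate characters
Pairs: 'i'+'f', 'c'+'c', 'j'+'n', 'n'+'w'
Result: ifccjnnw


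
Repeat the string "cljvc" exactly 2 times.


Input string: 'cljvc'
Operation: repeat 2 times
Concatenation: 'cljvc' + 'cljvc'
Result: cljvccljvc


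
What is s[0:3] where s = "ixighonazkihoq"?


Input string: 'ixighonazkihoq'
Operation: slice [0:3]
Extract characters: s[0]='i', s[1]='x', s[2]='i'
Result: ixi


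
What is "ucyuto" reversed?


Input string: 'ucyuto'
Operation: reverse character order
Original order: 'u' -> 'c' -> 'y' -> 'u' -> 't' -> 'o'
Reversed order: 'o' -> 't' -> 'u' -> 'y' -> 'c' -> 'u'
Result: otuycu


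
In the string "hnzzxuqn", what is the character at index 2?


Input string: 'hnzzxuqn'
Operation: get character at index 2
Index mapping: s[0]='h', s[1]='n', s[2]='z'
Result: 'z'


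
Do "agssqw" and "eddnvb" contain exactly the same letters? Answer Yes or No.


String 1: 'agssqw' -> sorted: 'agqssw'
String 2: 'eddnvb' -> sorted: 'bddenv'
Compare sorted forms: 'agqssw' != 'bddenv'
Anagram: No


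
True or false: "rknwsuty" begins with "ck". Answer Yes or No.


Input string: 'rknwsuty'
Prefix to check: 'ck'
First 2 characters of input: 'rk'
Match: False
Result: No


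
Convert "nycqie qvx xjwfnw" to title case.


Input string: 'nycqie qvx xjwfnw'
Operation: capitalize first letter of each word
Word transformations: 'nycqie'->'Nycqie', 'qvx'->'Qvx', 'xjwfnw'->'Xjwfnw'
Result: Nycqie Qvx Xjwfnw


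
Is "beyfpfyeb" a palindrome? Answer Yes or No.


Input string: 'beyfpfyeb'
Reversed: 'beyfpfyeb'
Compare pairs: s[0]='b' vs s[8]='b' (match), s[1]='e' vs s[7]='e' (match), s[2]='y' vs s[6]='y' (match), s[3]='f' vs s[5]='f' (match)
Palindrome: Yes


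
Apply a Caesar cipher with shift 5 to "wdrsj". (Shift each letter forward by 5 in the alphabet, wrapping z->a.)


Input: 'wdrsj', shift = 5
Operation: for each letter, (position + 5) mod 26
Mapping: 'w'(22+5=27, 27 mod 26=1)->'b', 'd'(3+5=8)->'i', 'r'(17+5=22)->'w', 's'(18+5=23)->'x', 'j'(9+5=14)->'o'
Result: biwxo


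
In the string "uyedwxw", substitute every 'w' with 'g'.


Input string: 'uyedwxw'
Operation: replace 'w' with 'g'
Positions of 'w': 4, 6
After replacement: uyedgxg


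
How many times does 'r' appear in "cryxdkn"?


Input string: 'cryxdkn'
Target character: 'r'
Scan each position: s[1]='r'
Matches found at indices: 1
Total: 1


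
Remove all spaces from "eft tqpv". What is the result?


Input string: 'eft tqpv'
Operation: remove all spaces
Words: 'eft', 'tqpv'
Join without spaces: efttqpv


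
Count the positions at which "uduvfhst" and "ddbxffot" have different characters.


String 1: 'uduvfhst'
String 2: 'ddbxffot'
Compare each position: pos 0: 'u'!='d', pos 1: 'd'=='d', pos 2: 'u'!='b', pos 3: 'v'!='x', pos 4: 'f'=='f', pos 5: 'h'!='f', pos 6: 's'!='o', pos 7: 't'=='t'
Differing positions: 5
Hamming distance: 5


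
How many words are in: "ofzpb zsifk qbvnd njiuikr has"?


Input string: 'ofzpb zsifk qbvnd njiuikr has'
Operation: split by spaces
Words found: 'ofzpb', 'zsifk', 'qbvnd', 'njiuikr', 'has'
Word count: 5


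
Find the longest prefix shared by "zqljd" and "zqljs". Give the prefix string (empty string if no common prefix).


String 1: 'zqljd'
String 2: 'zqljs'
Compare position by position:
pos 0: 'z' vs 'z' match
pos 1: 'q' vs 'q' match
pos 2: 'l' vs 'l' match
pos 3: 'j' vs 'j' match
pos 4: 'd' vs 's' differ -> stop
Longest common prefix: "zqlj" (length 4)


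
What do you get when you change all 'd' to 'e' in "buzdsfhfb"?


Input string: 'buzdsfhfb'
Operation: replace 'd' with 'e'
Positions of 'd': 3
After replacement: buzesfhfb


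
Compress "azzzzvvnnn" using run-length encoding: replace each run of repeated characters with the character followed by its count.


Input: 'azzzzvvnnn'
Operation: identify consecutive runs
Runs: 'a' -> a1, 'zzzz' -> z4, 'vv' -> v2, 'nnn' -> n3
Encoded: a1z4v2n3


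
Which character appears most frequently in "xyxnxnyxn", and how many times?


Input: 'xyxnxnyxn'
Operation: tally each character
Counts: 'n':3, 'x':4, 'y':2
Maximum: 'x' appears 4 times


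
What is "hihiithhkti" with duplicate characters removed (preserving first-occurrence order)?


Input: 'hihiithhkti'
Operation: keep first occurrence of each character
Scan: s[0]='h' new -> keep; s[1]='i' new -> keep; s[2]='h' seen -> skip; s[3]='i' seen -> skip; s[4]='i' seen -> skip; s[5]='t' new -> keep; s[6]='h' seen -> skip; s[7]='h' seen -> skip; s[8]='k' new -> keep; s[9]='t' seen -> skip; s[10]='i' seen -> skip
Result: hitk


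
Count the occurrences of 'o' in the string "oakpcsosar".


Input string: 'oakpcsosar'
Target character: 'o'
Scan each position: s[0]='o', s[6]='o'
Matches found at indices: 0, 6
Total: 2


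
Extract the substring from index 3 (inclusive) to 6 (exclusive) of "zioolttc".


Input string: 'zioolttc'
Operation: slice [3:6]
Extract characters: s[3]='o', s[4]='l', s[5]='t'
Result: olt


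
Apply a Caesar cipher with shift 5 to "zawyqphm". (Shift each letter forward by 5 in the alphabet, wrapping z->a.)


Input: 'zawyqphm', shift = 5
Operation: for each letter, (position + 5) mod 26
Mapping: 'z'(25+5=30, 30 mod 26=4)->'e', 'a'(0+5=5)->'f', 'w'(22+5=27, 27 mod 26=1)->'b', 'y'(24+5=29, 29 mod 26=3)->'d', 'q'(16+5=21)->'v', 'p'(15+5=20)->'u', 'h'(7+5=12)->'m', 'm'(12+5=17)->'r'
Result: efbdvumr


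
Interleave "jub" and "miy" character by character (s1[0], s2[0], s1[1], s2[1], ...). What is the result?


String 1: 'jub'
String 2: 'miy'
Operation: alternate characters
Pairs: 'j'+'m', 'u'+'i', 'b'+'y'
Result: jmuiby


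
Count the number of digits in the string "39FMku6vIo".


Input string: '39FMku6vIo'
Operation: count digit characters (0-9)
Scan: '3'(digit), '9'(digit), 'F', 'M', 'k', 'u', '6'(digit), 'v', 'I', 'o'
Digits found: 3
Result: 3


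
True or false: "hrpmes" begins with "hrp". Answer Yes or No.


Input string: 'hrpmes'
Prefix to check: 'hrp'
First 3 characters of input: 'hrp'
Match: True
Result: Yes


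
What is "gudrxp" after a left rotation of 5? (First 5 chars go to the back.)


Input: 'gudrxp', shift = 5
Operation: split at index 5 and swap parts
Front part s[0:5] = 'gudrx'
Back part s[5:] = 'p'
Rotated = back + front = 'p' + 'gudrx'
Result: pgudrx


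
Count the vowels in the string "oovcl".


Input string: 'oovcl'
Operation: count vowels (a, e, i, o, u)
Scan: s[0]='o' (vowel), s[1]='o' (vowel), s[2]='v', s[3]='c', s[4]='l'
Vowels found: 2
Result: 2


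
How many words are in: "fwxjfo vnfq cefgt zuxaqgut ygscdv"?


Input string: 'fwxjfo vnfq cefgt zuxaqgut ygscdv'
Operation: split by spaces
Words found: 'fwxjfo', 'vnfq', 'cefgt', 'zuxaqgut', 'ygscdv'
Word count: 5


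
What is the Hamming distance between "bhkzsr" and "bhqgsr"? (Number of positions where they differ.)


String 1: 'bhkzsr'
String 2: 'bhqgsr'
Compare each position: pos 0: 'b'=='b', pos 1: 'h'=='h', pos 2: 'k'!='q', pos 3: 'z'!='g', pos 4: 's'=='s', pos 5: 'r'=='r'
Differing positions: 2
Hamming distance: 2


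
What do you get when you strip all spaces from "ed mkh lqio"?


Input string: 'ed mkh lqio'
Operation: remove all spaces
Words: 'ed', 'mkh', 'lqio'
Join without spaces: edmkhlqio


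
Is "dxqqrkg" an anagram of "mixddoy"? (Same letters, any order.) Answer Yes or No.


String 1: 'mixddoy' -> sorted: 'ddimoxy'
String 2: 'dxqqrkg' -> sorted: 'dgkqqrx'
Compare sorted forms: 'ddimoxy' != 'dgkqqrx'
Anagram: No


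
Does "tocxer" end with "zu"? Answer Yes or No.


Input string: 'tocxer'
Suffix to check: 'zu'
Last 2 characters of input: 'er'
Match: False
Result: No


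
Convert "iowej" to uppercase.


Input string: 'iowej'
Operation: convert each letter to uppercase
Mapping: 'i'->'I', 'o'->'O', 'w'->'W', 'e'->'E', 'j'->'J'
Result: IOWEJ


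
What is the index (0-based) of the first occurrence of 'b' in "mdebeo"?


Input string: 'mdebeo'
Target: 'b'
Scanning left to right: s[0]='m', s[1]='d', s[2]='e', s[3]='b'
First match at index: 3


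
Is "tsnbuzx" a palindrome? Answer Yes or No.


Input string: 'tsnbuzx'
Reversed: 'xzubnst'
Compare pairs: s[0]='t' vs s[6]='x' (mismatch), s[1]='s' vs s[5]='z' (mismatch), s[2]='n' vs s[4]='u' (mismatch)
Palindrome: No


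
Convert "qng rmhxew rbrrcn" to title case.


Input string: 'qng rmhxew rbrrcn'
Operation: capitalize first letter of each word
Word transformations: 'qng'->'Qng', 'rmhxew'->'Rmhxew', 'rbrrcn'->'Rbrrcn'
Result: Qng Rmhxew Rbrrcn


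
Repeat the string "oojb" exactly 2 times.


Input string: 'oojb'
Operation: repeat 2 times
Concatenation: 'oojb' + 'oojb'
Result: oojboojb


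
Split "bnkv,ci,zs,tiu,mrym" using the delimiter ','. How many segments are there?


Input string: 'bnkv,ci,zs,tiu,mrym'
Delimiter: ','
Split result: 'bnkv', 'ci', 'zs', 'tiu', 'mrym'
Number of parts: 5


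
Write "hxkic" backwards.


Input string: 'hxkic'
Operation: reverse character order
Original order: 'h' -> 'x' -> 'k' -> 'i' -> 'c'
Reversed order: 'c' -> 'i' -> 'k' -> 'x' -> 'h'
Result: cikxh


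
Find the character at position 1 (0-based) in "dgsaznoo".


Input string: 'dgsaznoo'
Operation: get character at index 1
Index mapping: s[0]='d', s[1]='g'
Result: 'g'


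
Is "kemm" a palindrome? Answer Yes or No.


Input string: 'kemm'
Reversed: 'mmek'
Compare pairs: s[0]='k' vs s[3]='m' (mismatch), s[1]='e' vs s[2]='m' (mismatch)
Palindrome: No


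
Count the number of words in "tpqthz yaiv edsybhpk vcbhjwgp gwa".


Input string: 'tpqthz yaiv edsybhpk vcbhjwgp gwa'
Operation: split by spaces
Words found: 'tpqthz', 'yaiv', 'edsybhpk', 'vcbhjwgp', 'gwa'
Word count: 5


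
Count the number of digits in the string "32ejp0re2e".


Input string: '32ejp0re2e'
Operation: count digit characters (0-9)
Scan: '3'(digit), '2'(digit), 'e', 'j', 'p', '0'(digit), 'r', 'e', '2'(digit), 'e'
Digits found: 4
Result: 4


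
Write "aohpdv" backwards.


Input string: 'aohpdv'
Operation: reverse character order
Original order: 'a' -> 'o' -> 'h' -> 'p' -> 'd' -> 'v'
Reversed order: 'v' -> 'd' -> 'p' -> 'h' -> 'o' -> 'a'
Result: vdphoa


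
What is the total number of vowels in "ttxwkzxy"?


Input string: 'ttxwkzxy'
Operation: count vowels (a, e, i, o, u)
Scan: s[0]='t', s[1]='t', s[2]='x', s[3]='w', s[4]='k', s[5]='z', s[6]='x', s[7]='y'
Vowels found: 0
Result: 0


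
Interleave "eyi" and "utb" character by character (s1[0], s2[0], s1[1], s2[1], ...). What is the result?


String 1: 'eyi'
String 2: 'utb'
Operation: alternate characters
Pairs: 'e'+'u', 'y'+'t', 'i'+'b'
Result: euytib


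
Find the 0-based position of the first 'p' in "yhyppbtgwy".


Input string: 'yhyppbtgwy'
Target: 'p'
Scanning left to right: s[0]='y', s[1]='h', s[2]='y', s[3]='p'
First match at index: 3


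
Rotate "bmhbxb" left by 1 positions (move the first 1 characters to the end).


Input: 'bmhbxb', shift = 1
Operation: split at index 1 and swap parts
Front part s[0:1] = 'b'
Back part s[1:] = 'mhbxb'
Rotated = back + front = 'mhbxb' + 'b'
Result: mhbxbb


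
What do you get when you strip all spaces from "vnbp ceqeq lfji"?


Input string: 'vnbp ceqeq lfji'
Operation: remove all spaces
Words: 'vnbp', 'ceqeq', 'lfji'
Join without spaces: vnbpceqeqlfji


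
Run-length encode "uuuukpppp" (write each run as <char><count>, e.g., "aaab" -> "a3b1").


Input: 'uuuukpppp'
Operation: identify consecutive runs
Runs: 'uuuu' -> u4, 'k' -> k1, 'pppp' -> p4
Encoded: u4k1p4


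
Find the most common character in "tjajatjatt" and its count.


Input: 'tjajatjatt'
Operation: tally each character
Counts: 'a':3, 'j':3, 't':4
Maximum: 't' appears 4 times


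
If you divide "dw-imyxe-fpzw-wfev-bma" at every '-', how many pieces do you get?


Input string: 'dw-imyxe-fpzw-wfev-bma'
Delimiter: '-'
Split result: 'dw', 'imyxe', 'fpzw', 'wfev', 'bma'
Number of parts: 5


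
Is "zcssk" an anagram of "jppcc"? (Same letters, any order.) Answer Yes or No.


String 1: 'jppcc' -> sorted: 'ccjpp'
String 2: 'zcssk' -> sorted: 'ckssz'
Compare sorted forms: 'ccjpp' != 'ckssz'
Anagram: No


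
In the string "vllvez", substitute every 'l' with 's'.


Input string: 'vllvez'
Operation: replace 'l' with 's'
Positions of 'l': 1, 2
After replacement: vssvez


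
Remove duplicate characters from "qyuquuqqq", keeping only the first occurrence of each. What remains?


Input: 'qyuquuqqq'
Operation: keep first occurrence of each character
Scan: s[0]='q' new -> keep; s[1]='y' new -> keep; s[2]='u' new -> keep; s[3]='q' seen -> skip; s[4]='u' seen -> skip; s[5]='u' seen -> skip; s[6]='q' seen -> skip; s[7]='q' seen -> skip; s[8]='q' seen -> skip
Result: qyu


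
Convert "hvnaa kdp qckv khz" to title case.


Input string: 'hvnaa kdp qckv khz'
Operation: capitalize first letter of each word
Word transformations: 'hvnaa'->'Hvnaa', 'kdp'->'Kdp', 'qckv'->'Qckv', 'khz'->'Khz'
Result: Hvnaa Kdp Qckv Khz


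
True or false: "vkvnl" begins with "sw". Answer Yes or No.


Input string: 'vkvnl'
Prefix to check: 'sw'
First 2 characters of input: 'vk'
Match: False
Result: No


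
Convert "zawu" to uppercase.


Input string: 'zawu'
Operation: convert each letter to uppercase
Mapping: 'z'->'Z', 'a'->'A', 'w'->'W', 'u'->'U'
Result: ZAWU


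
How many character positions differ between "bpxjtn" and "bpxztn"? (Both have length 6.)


String 1: 'bpxjtn'
String 2: 'bpxztn'
Compare each position: pos 0: 'b'=='b', pos 1: 'p'=='p', pos 2: 'x'=='x', pos 3: 'j'!='z', pos 4: 't'=='t', pos 5: 'n'=='n'
Differing positions: 1
Hamming distance: 1


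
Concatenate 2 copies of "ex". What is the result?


Input string: 'ex'
Operation: repeat 2 times
Concatenation: 'ex' + 'ex'
Result: exex


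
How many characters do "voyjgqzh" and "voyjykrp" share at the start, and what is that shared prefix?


String 1: 'voyjgqzh'
String 2: 'voyjykrp'
Compare position by position:
pos 0: 'v' vs 'v' match
pos 1: 'o' vs 'o' match
pos 2: 'y' vs 'y' match
pos 3: 'j' vs 'j' match
pos 4: 'g' vs 'y' differ -> stop
Longest common prefix: "voyj" (length 4)


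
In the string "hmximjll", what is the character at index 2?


Input string: 'hmximjll'
Operation: get character at index 2
Index mapping: s[0]='h', s[1]='m', s[2]='x'
Result: 'x'


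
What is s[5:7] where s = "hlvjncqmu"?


Input string: 'hlvjncqmu'
Operation: slice [5:7]
Extract characters: s[5]='c', s[6]='q'
Result: cq


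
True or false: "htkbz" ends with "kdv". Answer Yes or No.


Input string: 'htkbz'
Suffix to check: 'kdv'
Last 3 characters of input: 'kbz'
Match: False
Result: No


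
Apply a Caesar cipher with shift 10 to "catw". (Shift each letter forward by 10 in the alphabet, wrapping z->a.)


Input: 'catw', shift = 10
Operation: for each letter, (position + 10) mod 26
Mapping: 'c'(2+10=12)->'m', 'a'(0+10=10)->'k', 't'(19+10=29, 29 mod 26=3)->'d', 'w'(22+10=32, 32 mod 26=6)->'g'
Result: mkdg


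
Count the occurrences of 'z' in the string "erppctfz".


Input string: 'erppctfz'
Target character: 'z'
Scan each position: s[7]='z'
Matches found at indices: 7
Total: 1


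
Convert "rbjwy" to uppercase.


Input string: 'rbjwy'
Operation: convert each letter to uppercase
Mapping: 'r'->'R', 'b'->'B', 'j'->'J', 'w'->'W', 'y'->'Y'
Result: RBJWY


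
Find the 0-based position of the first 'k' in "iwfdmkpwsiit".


Input string: 'iwfdmkpwsiit'
Target: 'k'
Scanning left to right: s[0]='i', s[1]='w', s[2]='f', s[3]='d', s[4]='m', s[5]='k'
First match at index: 5


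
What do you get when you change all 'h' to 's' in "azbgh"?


Input string: 'azbgh'
Operation: replace 'h' with 's'
Positions of 'h': 4
After replacement: azbgs


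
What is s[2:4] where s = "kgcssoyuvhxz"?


Input string: 'kgcssoyuvhxz'
Operation: slice [2:4]
Extract characters: s[2]='c', s[3]='s'
Result: cs


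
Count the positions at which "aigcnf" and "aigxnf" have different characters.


String 1: 'aigcnf'
String 2: 'aigxnf'
Compare each position: pos 0: 'a'=='a', pos 1: 'i'=='i', pos 2: 'g'=='g', pos 3: 'c'!='x', pos 4: 'n'=='n', pos 5: 'f'=='f'
Differing positions: 1
Hamming distance: 1


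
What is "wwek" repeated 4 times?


Input string: 'wwek'
Operation: repeat 4 times
Concatenation: 'wwek' + 'wwek' + 'wwek' + 'wwek'
Result: wwekwwekwwekwwek


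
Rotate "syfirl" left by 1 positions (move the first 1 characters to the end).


Input: 'syfirl', shift = 1
Operation: split at index 1 and swap parts
Front part s[0:1] = 's'
Back part s[1:] = 'yfirl'
Rotated = back + front = 'yfirl' + 's'
Result: yfirls


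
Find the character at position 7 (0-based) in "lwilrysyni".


Input string: 'lwilrysyni'
Operation: get character at index 7
Index mapping: s[0]='l', s[1]='w', s[2]='i', s[3]='l', s[4]='r', s[5]='y', s[6]='s', s[7]='y'
Result: 'y'


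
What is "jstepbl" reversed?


Input string: 'jstepbl'
Operation: reverse character order
Original order: 'j' -> 's' -> 't' -> 'e' -> 'p' -> 'b' -> 'l'
Reversed order: 'l' -> 'b' -> 'p' -> 'e' -> 't' -> 's' -> 'j'
Result: lbpetsj


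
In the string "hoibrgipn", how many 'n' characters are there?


Input string: 'hoibrgipn'
Target character: 'n'
Scan each position: s[8]='n'
Matches found at indices: 8
Total: 1


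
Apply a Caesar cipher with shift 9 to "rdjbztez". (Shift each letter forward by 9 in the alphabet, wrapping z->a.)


Input: 'rdjbztez', shift = 9
Operation: for each letter, (position + 9) mod 26
Mapping: 'r'(17+9=26, 26 mod 26=0)->'a', 'd'(3+9=12)->'m', 'j'(9+9=18)->'s', 'b'(1+9=10)->'k', 'z'(25+9=34, 34 mod 26=8)->'i', 't'(19+9=28, 28 mod 26=2)->'c', 'e'(4+9=13)->'n', 'z'(25+9=34, 34 mod 26=8)->'i'
Result: amskicni


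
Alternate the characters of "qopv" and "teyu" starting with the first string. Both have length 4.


String 1: 'qopv'
String 2: 'teyu'
Operation: alternate characters
Pairs: 'q'+'t', 'o'+'e', 'p'+'y', 'v'+'u'
Result: qtoepyvu


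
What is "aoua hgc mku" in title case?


Input string: 'aoua hgc mku'
Operation: capitalize first letter of each word
Word transformations: 'aoua'->'Aoua', 'hgc'->'Hgc', 'mku'->'Mku'
Result: Aoua Hgc Mku


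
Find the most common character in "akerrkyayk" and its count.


Input: 'akerrkyayk'
Operation: tally each character
Counts: 'a':2, 'e':1, 'k':3, 'r':2, 'y':2
Maximum: 'k' appears 3 times


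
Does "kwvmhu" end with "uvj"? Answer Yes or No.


Input string: 'kwvmhu'
Suffix to check: 'uvj'
Last 3 characters of input: 'mhu'
Match: False
Result: No


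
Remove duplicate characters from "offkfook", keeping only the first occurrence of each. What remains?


Input: 'offkfook'
Operation: keep first occurrence of each character
Scan: s[0]='o' new -> keep; s[1]='f' new -> keep; s[2]='f' seen -> skip; s[3]='k' new -> keep; s[4]='f' seen -> skip; s[5]='o' seen -> skip; s[6]='o' seen -> skip; s[7]='k' seen -> skip
Result: ofk


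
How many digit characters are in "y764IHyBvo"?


Input string: 'y764IHyBvo'
Operation: count digit characters (0-9)
Scan: 'y', '7'(digit), '6'(digit), '4'(digit), 'I', 'H', 'y', 'B', 'v', 'o'
Digits found: 3
Result: 3


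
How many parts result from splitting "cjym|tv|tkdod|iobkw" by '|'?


Input string: 'cjym|tv|tkdod|iobkw'
Delimiter: '|'
Split result: 'cjym', 'tv', 'tkdod', 'iobkw'
Number of parts: 4


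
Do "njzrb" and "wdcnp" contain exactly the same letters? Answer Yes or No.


String 1: 'njzrb' -> sorted: 'bjnrz'
String 2: 'wdcnp' -> sorted: 'cdnpw'
Compare sorted forms: 'bjnrz' != 'cdnpw'
Anagram: No


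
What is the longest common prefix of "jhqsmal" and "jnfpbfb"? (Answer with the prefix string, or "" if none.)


String 1: 'jhqsmal'
String 2: 'jnfpbfb'
Compare position by position:
pos 0: 'j' vs 'j' match
pos 1: 'h' vs 'n' differ -> stop
Longest common prefix: "j" (length 1)


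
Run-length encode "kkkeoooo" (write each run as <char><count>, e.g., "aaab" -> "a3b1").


Input: 'kkkeoooo'
Operation: identify consecutive runs
Runs: 'kkk' -> k3, 'e' -> e1, 'oooo' -> o4
Encoded: k3e1o4


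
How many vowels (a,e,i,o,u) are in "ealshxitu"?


Input string: 'ealshxitu'
Operation: count vowels (a, e, i, o, u)
Scan: s[0]='e' (vowel), s[1]='a' (vowel), s[2]='l', s[3]='s', s[4]='h', s[5]='x', s[6]='i' (vowel), s[7]='t', s[8]='u' (vowel)
Vowels found: 4
Result: 4


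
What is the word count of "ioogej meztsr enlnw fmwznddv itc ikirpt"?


Input string: 'ioogej meztsr enlnw fmwznddv itc ikirpt'
Operation: split by spaces
Words found: 'ioogej', 'meztsr', 'enlnw', 'fmwznddv', 'itc', 'ikirpt'
Word count: 6


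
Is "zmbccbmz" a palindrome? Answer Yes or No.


Input string: 'zmbccbmz'
Reversed: 'zmbccbmz'
Compare pairs: s[0]='z' vs s[7]='z' (match), s[1]='m' vs s[6]='m' (match), s[2]='b' vs s[5]='b' (match), s[3]='c' vs s[4]='c' (match)
Palindrome: Yes


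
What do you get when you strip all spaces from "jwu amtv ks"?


Input string: 'jwu amtv ks'
Operation: remove all spaces
Words: 'jwu', 'amtv', 'ks'
Join without spaces: jwuamtvks


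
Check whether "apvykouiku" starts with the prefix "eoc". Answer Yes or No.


Input string: 'apvykouiku'
Prefix to check: 'eoc'
First 3 characters of input: 'apv'
Match: False
Result: No


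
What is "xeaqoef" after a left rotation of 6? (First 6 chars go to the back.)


Input: 'xeaqoef', shift = 6
Operation: split at index 6 and swap parts
Front part s[0:6] = 'xeaqoe'
Back part s[6:] = 'f'
Rotated = back + front = 'f' + 'xeaqoe'
Result: fxeaqoe


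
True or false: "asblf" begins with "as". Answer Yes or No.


Input string: 'asblf'
Prefix to check: 'as'
First 2 characters of input: 'as'
Match: True
Result: Yes


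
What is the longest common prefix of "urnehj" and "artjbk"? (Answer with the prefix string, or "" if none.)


String 1: 'urnehj'
String 2: 'artjbk'
Compare position by position:
pos 0: 'u' vs 'a' differ -> stop
Longest common prefix: "" (length 0)


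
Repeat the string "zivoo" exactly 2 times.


Input string: 'zivoo'
Operation: repeat 2 times
Concatenation: 'zivoo' + 'zivoo'
Result: zivoozivoo


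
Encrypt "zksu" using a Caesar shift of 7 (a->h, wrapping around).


Input: 'zksu', shift = 7
Operation: for each letter, (position + 7) mod 26
Mapping: 'z'(25+7=32, 32 mod 26=6)->'g', 'k'(10+7=17)->'r', 's'(18+7=25)->'z', 'u'(20+7=27, 27 mod 26=1)->'b'
Result: grzb


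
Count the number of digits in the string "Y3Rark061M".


Input string: 'Y3Rark061M'
Operation: count digit characters (0-9)
Scan: 'Y', '3'(digit), 'R', 'a', 'r', 'k', '0'(digit), '6'(digit), '1'(digit), 'M'
Digits found: 4
Result: 4


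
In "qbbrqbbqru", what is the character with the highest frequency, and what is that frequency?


Input: 'qbbrqbbqru'
Operation: tally each character
Counts: 'b':4, 'q':3, 'r':2, 'u':1
Maximum: 'b' appears 4 times


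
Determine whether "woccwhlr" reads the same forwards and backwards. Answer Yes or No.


Input string: 'woccwhlr'
Reversed: 'rlhwccow'
Compare pairs: s[0]='w' vs s[7]='r' (mismatch), s[1]='o' vs s[6]='l' (mismatch), s[2]='c' vs s[5]='h' (mismatch), s[3]='c' vs s[4]='w' (mismatch)
Palindrome: No


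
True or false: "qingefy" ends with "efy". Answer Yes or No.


Input string: 'qingefy'
Suffix to check: 'efy'
Last 3 characters of input: 'efy'
Match: True
Result: Yes


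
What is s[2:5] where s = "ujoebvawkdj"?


Input string: 'ujoebvawkdj'
Operation: slice [2:5]
Extract characters: s[2]='o', s[3]='e', s[4]='b'
Result: oeb


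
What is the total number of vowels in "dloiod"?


Input string: 'dloiod'
Operation: count vowels (a, e, i, o, u)
Scan: s[0]='d', s[1]='l', s[2]='o' (vowel), s[3]='i' (vowel), s[4]='o' (vowel), s[5]='d'
Vowels found: 3
Result: 3
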